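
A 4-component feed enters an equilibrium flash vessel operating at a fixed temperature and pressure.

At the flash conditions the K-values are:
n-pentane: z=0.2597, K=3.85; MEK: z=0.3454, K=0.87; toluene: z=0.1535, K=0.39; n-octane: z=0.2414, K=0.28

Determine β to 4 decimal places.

Iterate (Newton) starting at β = 0.32:
  β = 0.3200: g = -0.00193, g' = -0.8828 → β = 0.3178
Converged at β = 0.3178.

β = 0.3178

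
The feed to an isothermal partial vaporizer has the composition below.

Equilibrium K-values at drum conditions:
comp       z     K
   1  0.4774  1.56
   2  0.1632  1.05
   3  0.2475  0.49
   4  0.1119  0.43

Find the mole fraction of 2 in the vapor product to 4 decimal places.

y_2 = 0.1685

Rachford–Rice: g(ψ) = Σ zᵢ(Kᵢ−1)/(1+ψ(Kᵢ−1)) = 0.
Check two-phase: ΣzᵢKᵢ = 1.0855 > 1 and Σzᵢ/Kᵢ = 1.2268 > 1, so g(0) = 0.0855 > 0 and g(1) = -0.2268 < 0.
Newton–Raphson from ψ = 0.39:
  ψ = 0.3900: g = -0.01215, g' = -0.2617 → ψ = 0.3436
  ψ = 0.3436: g = -0.00012, g' = -0.2565 → ψ = 0.3431
Converged at ψ = 0.3431.
Compositions from xᵢ = zᵢ/(1+ψ(Kᵢ−1)), yᵢ = Kᵢxᵢ:
  1: x = 0.4005, y = 0.6247
  2: x = 0.1604, y = 0.1685
  3: x = 0.3000, y = 0.1470
  4: x = 0.1391, y = 0.0598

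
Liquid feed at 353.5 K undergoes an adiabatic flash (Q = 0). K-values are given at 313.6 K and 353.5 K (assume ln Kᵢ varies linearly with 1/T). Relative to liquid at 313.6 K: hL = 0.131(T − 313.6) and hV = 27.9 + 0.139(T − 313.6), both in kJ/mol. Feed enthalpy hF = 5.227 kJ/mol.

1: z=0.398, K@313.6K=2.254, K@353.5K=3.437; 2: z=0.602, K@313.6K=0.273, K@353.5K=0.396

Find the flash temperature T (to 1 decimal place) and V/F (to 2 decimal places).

T = 321.1 K, V/F = 0.15

Adiabatic flash: solve Rachford–Rice at each trial T, then check hF = ψ·hV(T) + (1−ψ)·hL(T).
  T = 313.6 K: K = (2.254, 0.273), RR gives ψ = 0.067, H_out = 1.880 kJ/mol
  T = 353.5 K: K = (3.437, 0.396), RR gives ψ = 0.412, H_out = 16.851 kJ/mol
  T = 333.6 K: K = (2.820, 0.333), RR gives ψ = 0.266, H_out = 10.074 kJ/mol
  T = 323.6 K: K = (2.530, 0.302), RR gives ψ = 0.177, H_out = 6.261 kJ/mol
  T = 318.6 K: K = (2.390, 0.287), RR gives ψ = 0.126, H_out = 4.163 kJ/mol
  T = 321.1 K: K = (2.460, 0.295), RR gives ψ = 0.152, H_out = 5.232 kJ/mol
  T = 319.9 K: K = (2.426, 0.291), RR gives ψ = 0.139, H_out = 4.724 kJ/mol
Linear interpolation between T = 319.9 (H_out = 4.724) and T = 321.1 (H_out = 5.232) on hF = 5.227 gives T ≈ 321.1 K, at which ψ = 0.15.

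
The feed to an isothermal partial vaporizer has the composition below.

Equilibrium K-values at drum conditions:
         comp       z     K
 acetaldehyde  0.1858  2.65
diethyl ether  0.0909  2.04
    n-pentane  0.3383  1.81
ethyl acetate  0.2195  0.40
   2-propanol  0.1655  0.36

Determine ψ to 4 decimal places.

Rachford–Rice: g(ψ) = Σ zᵢ(Kᵢ−1)/(1+ψ(Kᵢ−1)) = 0.
Check two-phase: ΣzᵢKᵢ = 1.4375 > 1 and Σzᵢ/Kᵢ = 1.3101 > 1, so g(0) = 0.4375 > 0 and g(1) = -0.3101 < 0.
Newton iteration, ψ⁰ = 0.5:
  ψ = 0.5000: g = 0.08130, g' = -0.6147 → ψ = 0.6323
  ψ = 0.6323: g = -0.00182, g' = -0.6504 → ψ = 0.6295
Converged at ψ = 0.6295.

ψ = 0.6295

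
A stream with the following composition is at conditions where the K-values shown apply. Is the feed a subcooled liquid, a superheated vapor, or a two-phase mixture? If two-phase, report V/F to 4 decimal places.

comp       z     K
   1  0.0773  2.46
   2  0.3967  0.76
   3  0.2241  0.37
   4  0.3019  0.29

ΣzᵢKᵢ = 0.6621; Σzᵢ/Kᵢ = 2.2001.
Since ΣzᵢKᵢ < 1 the mixture is below its bubble point — single liquid phase.

subcooled liquid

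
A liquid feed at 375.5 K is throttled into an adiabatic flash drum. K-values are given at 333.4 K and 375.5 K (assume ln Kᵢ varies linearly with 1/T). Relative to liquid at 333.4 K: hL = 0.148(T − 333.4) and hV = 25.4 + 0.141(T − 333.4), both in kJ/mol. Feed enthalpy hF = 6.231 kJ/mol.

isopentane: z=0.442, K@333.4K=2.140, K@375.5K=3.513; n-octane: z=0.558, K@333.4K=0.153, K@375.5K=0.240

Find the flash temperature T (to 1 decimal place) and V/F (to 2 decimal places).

Adiabatic flash: solve Rachford–Rice at each trial T, then check hF = ψ·hV(T) + (1−ψ)·hL(T).
  T = 333.4 K: K = (2.140, 0.153), RR gives ψ = 0.032, H_out = 0.822 kJ/mol
  T = 375.5 K: K = (3.513, 0.240), RR gives ψ = 0.360, H_out = 15.257 kJ/mol
  T = 354.4 K: K = (2.781, 0.194), RR gives ψ = 0.235, H_out = 9.046 kJ/mol
  T = 343.9 K: K = (2.449, 0.173), RR gives ψ = 0.149, H_out = 5.338 kJ/mol
  T = 349.1 K: K = (2.611, 0.183), RR gives ψ = 0.195, H_out = 7.249 kJ/mol
  T = 346.5 K: K = (2.529, 0.178), RR gives ψ = 0.173, H_out = 6.315 kJ/mol
  T = 345.2 K: K = (2.489, 0.176), RR gives ψ = 0.161, H_out = 5.832 kJ/mol
Linear interpolation between T = 345.2 (H_out = 5.832) and T = 346.5 (H_out = 6.315) on hF = 6.231 gives T ≈ 346.3 K, at which ψ = 0.17.

T = 346.3 K, V/F = 0.17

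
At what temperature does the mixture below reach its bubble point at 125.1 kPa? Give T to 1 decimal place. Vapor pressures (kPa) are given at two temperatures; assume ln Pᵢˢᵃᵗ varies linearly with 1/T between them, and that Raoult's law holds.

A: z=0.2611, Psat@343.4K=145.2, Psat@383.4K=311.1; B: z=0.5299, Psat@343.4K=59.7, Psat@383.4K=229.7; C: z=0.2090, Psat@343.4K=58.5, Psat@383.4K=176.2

T = 358.5 K

Bubble-point temperature: ΣzᵢPᵢˢᵃᵗ(T) = P. Interpolate ln Pᵢˢᵃᵗ = aᵢ + bᵢ/T.
  T = 343.4 K: ΣzᵢPᵢˢᵃᵗ = 81.77 kPa
  T = 383.4 K: ΣzᵢPᵢˢᵃᵗ = 239.77 kPa
  T = 363.4 K: ΣzᵢPᵢˢᵃᵗ = 142.94 kPa
  T = 353.4 K: ΣzᵢPᵢˢᵃᵗ = 108.70 kPa
  T = 358.4 K: ΣzᵢPᵢˢᵃᵗ = 124.81 kPa
  T = 360.9 K: ΣzᵢPᵢˢᵃᵗ = 133.61 kPa
Interpolating between 358.4 K and 360.9 K gives T ≈ 358.5 K.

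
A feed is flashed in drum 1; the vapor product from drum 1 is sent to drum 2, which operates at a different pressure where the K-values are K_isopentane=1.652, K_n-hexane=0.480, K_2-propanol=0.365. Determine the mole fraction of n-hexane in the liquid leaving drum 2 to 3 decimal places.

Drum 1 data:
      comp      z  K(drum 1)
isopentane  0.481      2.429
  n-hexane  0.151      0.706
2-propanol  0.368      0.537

Drum 1:
Material balance + equilibrium reduce to Σ zᵢ(Kᵢ−1)/(1+ψ₁(Kᵢ−1)) = 0.
Feasibility: ΣzᵢKᵢ = 1.473, Σzᵢ/Kᵢ = 1.097 — both > 1, two phases present.
Newton iteration, ψ₁⁰ = 0.5:
  ψ₁ = 0.500: g = 0.1271, g' = -0.486 → ψ₁ = 0.762
  ψ₁ = 0.762: g = 0.0087, g' = -0.435 → ψ₁ = 0.782
Converged at ψ₁ = 0.782.
Drum-1 compositions:
  isopentane: x = 0.227, y = 0.552
  n-hexane: x = 0.196, y = 0.138
  2-propanol: x = 0.577, y = 0.310
Drum-2 feed = drum-1 vapor: z₂ = (0.5519, 0.1384, 0.3097).
Drum 2:
Let ψ₂ = V/F and solve Σ zᵢ(Kᵢ−1)/(1+ψ₂(Kᵢ−1)) = 0.
Check two-phase: ΣzᵢKᵢ = 1.091 > 1 and Σzᵢ/Kᵢ = 1.471 > 1, so g(0) = 0.091 > 0 and g(1) = -0.471 < 0.
Newton iteration, ψ₂⁰ = 0.5:
  ψ₂ = 0.500: g = -0.1141, g' = -0.470 → ψ₂ = 0.257
  ψ₂ = 0.257: g = -0.0100, g' = -0.400 → ψ₂ = 0.232
Converged at ψ₂ = 0.232.
  isopentane: x = 0.479, y = 0.792
  n-hexane: x = 0.157, y = 0.076
  2-propanol: x = 0.363, y = 0.133

x_n-hexane (drum 2) = 0.157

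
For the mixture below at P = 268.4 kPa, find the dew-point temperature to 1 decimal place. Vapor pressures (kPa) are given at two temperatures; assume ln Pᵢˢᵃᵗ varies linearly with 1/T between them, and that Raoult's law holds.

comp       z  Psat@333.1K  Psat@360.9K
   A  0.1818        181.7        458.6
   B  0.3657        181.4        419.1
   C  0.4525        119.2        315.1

T = 350.7 K

Dew-point temperature: Σzᵢ·P/Pᵢˢᵃᵗ(T) = 1. Interpolate ln Pᵢˢᵃᵗ = aᵢ + bᵢ/T.
  T = 333.1 K: ΣzᵢP/Pᵢˢᵃᵗ = 1.8285
  T = 360.9 K: ΣzᵢP/Pᵢˢᵃᵗ = 0.7260
  T = 347.0 K: ΣzᵢP/Pᵢˢᵃᵗ = 1.1306
  T = 353.9 K: ΣzᵢP/Pᵢˢᵃᵗ = 0.9034
  T = 350.4 K: ΣzᵢP/Pᵢˢᵃᵗ = 1.0111
  T = 352.1 K: ΣzᵢP/Pᵢˢᵃᵗ = 0.9570
Interpolating between 350.4 K and 352.1 K gives T ≈ 350.7 K.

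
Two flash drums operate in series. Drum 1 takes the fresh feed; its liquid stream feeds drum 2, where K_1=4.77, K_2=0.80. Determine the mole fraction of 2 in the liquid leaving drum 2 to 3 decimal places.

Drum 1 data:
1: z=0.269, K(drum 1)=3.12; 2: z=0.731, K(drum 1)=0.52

x_2 (drum 2) = 0.950

Drum 1:
Rachford–Rice: g(ψ₁) = Σ zᵢ(Kᵢ−1)/(1+ψ₁(Kᵢ−1)) = 0.
Check two-phase: ΣzᵢKᵢ = 1.219 > 1 and Σzᵢ/Kᵢ = 1.492 > 1, so g(0) = 0.219 > 0 and g(1) = -0.492 < 0.
Newton iteration, ψ₁⁰ = 0.5:
  ψ₁ = 0.500: g = -0.1848, g' = -0.576 → ψ₁ = 0.179
  ψ₁ = 0.179: g = 0.0292, g' = -0.836 → ψ₁ = 0.214
  ψ₁ = 0.214: g = 0.0010, g' = -0.781 → ψ₁ = 0.216
Converged at ψ₁ = 0.216.
Drum-1 compositions:
  1: x = 0.185, y = 0.576
  2: x = 0.815, y = 0.424
Drum-2 feed = drum-1 liquid: z₂ = (0.1846, 0.8154).
Drum 2:
Binary case is linear: z₁(K₁−1)(1+ψ₂(K₂−1)) + z₂(K₂−1)(1+ψ₂(K₁−1)) = 0
⇒ ψ₂ = [z₁(K₁−1)+z₂(K₂−1)] / [−(K₁−1)(K₂−1)] = 0.5329/0.7540 = 0.707
  1: x = 0.050, y = 0.240
  2: x = 0.950, y = 0.760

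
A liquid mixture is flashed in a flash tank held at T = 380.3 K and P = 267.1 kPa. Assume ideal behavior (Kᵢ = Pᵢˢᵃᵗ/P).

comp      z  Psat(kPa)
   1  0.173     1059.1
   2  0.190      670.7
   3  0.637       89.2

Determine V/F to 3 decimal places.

V/F = 0.245

Raoult's law: Kᵢ = Pᵢˢᵃᵗ/P = Pᵢˢᵃᵗ/267.1.
  K_1 = 1059.1/267.1 = 3.96518, K_2 = 670.7/267.1 = 2.51104, K_3 = 89.2/267.1 = 0.33396
Rachford–Rice: g(V/F) = Σ zᵢ(Kᵢ−1)/(1+V/F(Kᵢ−1)) = 0.
g(0) = ΣzᵢKᵢ − 1 = 0.376 and g(1) = 1 − Σzᵢ/Kᵢ = -1.027, so a root lies in (0, 1).
Newton iteration, V/F⁰ = 0.64:
  V/F = 0.640: g = -0.4165, g' = -1.152 → V/F = 0.278
  V/F = 0.278: g = -0.0377, g' = -1.097 → V/F = 0.244
  V/F = 0.244: g = 0.0008, g' = -1.147 → V/F = 0.245
Converged at V/F = 0.245.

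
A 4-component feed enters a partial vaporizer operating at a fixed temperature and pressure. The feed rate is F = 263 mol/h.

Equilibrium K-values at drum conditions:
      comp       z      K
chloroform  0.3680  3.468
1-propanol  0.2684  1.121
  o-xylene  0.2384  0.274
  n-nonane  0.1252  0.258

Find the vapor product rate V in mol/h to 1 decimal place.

V = 136.5 mol/h

Material balance + equilibrium reduce to Σ zᵢ(Kᵢ−1)/(1+ψ(Kᵢ−1)) = 0.
Feasibility: ΣzᵢKᵢ = 1.6747, Σzᵢ/Kᵢ = 1.7009 — both > 1, two phases present.
Iterate (Newton) starting at ψ = 0.5:
  ψ = 0.5000: g = 0.01777, g' = -0.9365 → ψ = 0.5190
  ψ = 0.5190: g = -0.00003, g' = -0.9402 → ψ = 0.5189
Converged at ψ = 0.5189.
Then V = ψ·F = 0.5189·263 = 136.5 mol/h and L = F − V = 126.5 mol/h.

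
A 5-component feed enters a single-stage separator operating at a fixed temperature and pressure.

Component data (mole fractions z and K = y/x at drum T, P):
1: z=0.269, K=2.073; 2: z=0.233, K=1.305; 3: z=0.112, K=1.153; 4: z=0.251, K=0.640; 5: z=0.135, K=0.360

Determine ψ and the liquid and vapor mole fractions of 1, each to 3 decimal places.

Iterate (Newton) starting at ψ = 0.68:
  ψ = 0.680: g = -0.0314, g' = -0.351 → ψ = 0.591
  ψ = 0.591: g = -0.0011, g' = -0.329 → ψ = 0.587
Converged at ψ = 0.587.
Compositions from xᵢ = zᵢ/(1+ψ(Kᵢ−1)), yᵢ = Kᵢxᵢ:
  1: x = 0.165, y = 0.342
  2: x = 0.198, y = 0.258
  3: x = 0.103, y = 0.118
  4: x = 0.318, y = 0.204
  5: x = 0.216, y = 0.078

ψ = 0.587, x_1 = 0.165, y_1 = 0.342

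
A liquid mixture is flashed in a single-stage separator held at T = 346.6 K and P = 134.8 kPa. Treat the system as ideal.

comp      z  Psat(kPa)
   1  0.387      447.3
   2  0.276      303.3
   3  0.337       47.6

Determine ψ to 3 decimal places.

ψ = 0.835

Raoult's law: Kᵢ = Pᵢˢᵃᵗ/P = Pᵢˢᵃᵗ/134.8.
  K_1 = 447.3/134.8 = 3.31825, K_2 = 303.3/134.8 = 2.25000, K_3 = 47.6/134.8 = 0.35312
Let ψ = V/F and solve Σ zᵢ(Kᵢ−1)/(1+ψ(Kᵢ−1)) = 0.
Check two-phase: ΣzᵢKᵢ = 2.024 > 1 and Σzᵢ/Kᵢ = 1.194 > 1, so g(0) = 1.024 > 0 and g(1) = -0.194 < 0.
Iterate (Newton) starting at ψ = 0.54:
  ψ = 0.540: g = 0.2693, g' = -0.897 → ψ = 0.840
  ψ = 0.840: g = -0.0050, g' = -1.019 → ψ = 0.835
Converged at ψ = 0.835.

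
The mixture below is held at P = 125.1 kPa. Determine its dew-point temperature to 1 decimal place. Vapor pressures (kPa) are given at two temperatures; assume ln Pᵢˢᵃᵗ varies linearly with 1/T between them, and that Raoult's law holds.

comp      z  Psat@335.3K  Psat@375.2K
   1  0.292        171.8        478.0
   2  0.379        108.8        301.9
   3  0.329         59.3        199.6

T = 344.9 K

Dew-point temperature: Σzᵢ·P/Pᵢˢᵃᵗ(T) = 1. Interpolate ln Pᵢˢᵃᵗ = aᵢ + bᵢ/T.
  T = 335.3 K: ΣzᵢP/Pᵢˢᵃᵗ = 1.3425
  T = 375.2 K: ΣzᵢP/Pᵢˢᵃᵗ = 0.4397
  T = 355.2 K: ΣzᵢP/Pᵢˢᵃᵗ = 0.7447
  T = 345.2 K: ΣzᵢP/Pᵢˢᵃᵗ = 0.9926
  T = 340.2 K: ΣzᵢP/Pᵢˢᵃᵗ = 1.1535
  T = 342.7 K: ΣzᵢP/Pᵢˢᵃᵗ = 1.0694
  T = 343.9 K: ΣzᵢP/Pᵢˢᵃᵗ = 1.0317
  T = 344.5 K: ΣzᵢP/Pᵢˢᵃᵗ = 1.0134
  T = 344.9 K: ΣzᵢP/Pᵢˢᵃᵗ = 1.0015
  T = 345.0 K: ΣzᵢP/Pᵢˢᵃᵗ = 0.9985
Interpolating between 344.9 K and 345.0 K gives T ≈ 344.9 K.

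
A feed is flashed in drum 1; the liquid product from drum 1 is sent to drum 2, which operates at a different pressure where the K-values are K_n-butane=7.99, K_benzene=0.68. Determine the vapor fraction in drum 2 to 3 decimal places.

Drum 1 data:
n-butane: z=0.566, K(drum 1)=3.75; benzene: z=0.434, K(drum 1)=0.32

Drum 1:
Material balance + equilibrium reduce to Σ zᵢ(Kᵢ−1)/(1+ψ₁(Kᵢ−1)) = 0.
g(0) = ΣzᵢKᵢ − 1 = 1.261 and g(1) = 1 − Σzᵢ/Kᵢ = -0.507, so a root lies in (0, 1).
Binary case is linear: z₁(K₁−1)(1+ψ₁(K₂−1)) + z₂(K₂−1)(1+ψ₁(K₁−1)) = 0
⇒ ψ₁ = [z₁(K₁−1)+z₂(K₂−1)] / [−(K₁−1)(K₂−1)] = 1.2614/1.8700 = 0.675
Drum-1 compositions:
  n-butane: x = 0.198, y = 0.743
  benzene: x = 0.802, y = 0.257
Drum-2 feed = drum-1 liquid: z₂ = (0.1983, 0.8017).
Drum 2:
Material balance + equilibrium reduce to Σ zᵢ(Kᵢ−1)/(1+ψ₂(Kᵢ−1)) = 0.
g(0) = ΣzᵢKᵢ − 1 = 1.129 and g(1) = 1 − Σzᵢ/Kᵢ = -0.204, so a root lies in (0, 1).
Iterate (Newton) starting at ψ₂ = 0.5:
  ψ₂ = 0.500: g = 0.0029, g' = -0.596 → ψ₂ = 0.505
Converged at ψ₂ = 0.505.
  n-butane: x = 0.044, y = 0.350
  benzene: x = 0.956, y = 0.650

V/F (drum 2) = 0.505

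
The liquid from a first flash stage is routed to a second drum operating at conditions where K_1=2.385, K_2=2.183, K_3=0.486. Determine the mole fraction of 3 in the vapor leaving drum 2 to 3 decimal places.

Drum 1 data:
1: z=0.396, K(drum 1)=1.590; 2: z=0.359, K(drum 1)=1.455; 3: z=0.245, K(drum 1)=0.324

y_3 (drum 2) = 0.347

Drum 1:
Rachford–Rice: g(ψ₁) = Σ zᵢ(Kᵢ−1)/(1+ψ₁(Kᵢ−1)) = 0.
Check two-phase: ΣzᵢKᵢ = 1.231 > 1 and Σzᵢ/Kᵢ = 1.252 > 1, so g(0) = 0.231 > 0 and g(1) = -0.252 < 0.
Iterate (Newton) starting at ψ₁ = 0.5:
  ψ₁ = 0.500: g = 0.0633, g' = -0.387 → ψ₁ = 0.664
  ψ₁ = 0.664: g = -0.0070, g' = -0.483 → ψ₁ = 0.649
Converged at ψ₁ = 0.649.
Drum-1 compositions:
  1: x = 0.286, y = 0.455
  2: x = 0.277, y = 0.403
  3: x = 0.436, y = 0.141
Drum-2 feed = drum-1 liquid: z₂ = (0.2864, 0.2772, 0.4365).
Drum 2:
Let ψ₂ = V/F and solve Σ zᵢ(Kᵢ−1)/(1+ψ₂(Kᵢ−1)) = 0.
g(0) = ΣzᵢKᵢ − 1 = 0.500 and g(1) = 1 − Σzᵢ/Kᵢ = -0.145, so a root lies in (0, 1).
Iterate (Newton) starting at ψ₂ = 0.42:
  ψ₂ = 0.420: g = 0.1837, g' = -0.580 → ψ₂ = 0.737
  ψ₂ = 0.737: g = 0.0105, g' = -0.544 → ψ₂ = 0.756
Converged at ψ₂ = 0.756.
  1: x = 0.140, y = 0.334
  2: x = 0.146, y = 0.319
  3: x = 0.714, y = 0.347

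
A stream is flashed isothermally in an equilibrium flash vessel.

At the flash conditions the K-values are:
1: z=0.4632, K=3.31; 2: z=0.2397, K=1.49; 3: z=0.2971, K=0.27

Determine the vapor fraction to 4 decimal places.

ψ = 0.7484

Iterate (Newton) starting at ψ = 0.5:
  ψ = 0.5000: g = 0.24931, g' = -0.9620 → ψ = 0.7592
  ψ = 0.7592: g = -0.01230, g' = -1.1531 → ψ = 0.7485
  ψ = 0.7485: g = -0.00011, g' = -1.1322 → ψ = 0.7484
Converged at ψ = 0.7484.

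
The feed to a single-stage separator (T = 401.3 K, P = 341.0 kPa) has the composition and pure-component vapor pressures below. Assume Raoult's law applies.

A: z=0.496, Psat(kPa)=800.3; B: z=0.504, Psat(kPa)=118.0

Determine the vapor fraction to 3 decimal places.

ψ = 0.384

Raoult's law: Kᵢ = Pᵢˢᵃᵗ/P = Pᵢˢᵃᵗ/341.0.
  K_A = 800.3/341.0 = 2.34692, K_B = 118.0/341.0 = 0.34604
Binary case is linear: z₁(K₁−1)(1+ψ(K₂−1)) + z₂(K₂−1)(1+ψ(K₁−1)) = 0
⇒ ψ = [z₁(K₁−1)+z₂(K₂−1)] / [−(K₁−1)(K₂−1)] = 0.3385/0.8808 = 0.384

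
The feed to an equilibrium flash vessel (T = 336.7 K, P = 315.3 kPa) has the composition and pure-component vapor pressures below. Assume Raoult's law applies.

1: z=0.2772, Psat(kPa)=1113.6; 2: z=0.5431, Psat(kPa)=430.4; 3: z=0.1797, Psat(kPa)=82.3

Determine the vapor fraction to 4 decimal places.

Raoult's law: Kᵢ = Pᵢˢᵃᵗ/P = Pᵢˢᵃᵗ/315.3.
  K_1 = 1113.6/315.3 = 3.531874, K_2 = 430.4/315.3 = 1.365049, K_3 = 82.3/315.3 = 0.261021
Material balance + equilibrium reduce to Σ zᵢ(Kᵢ−1)/(1+ψ(Kᵢ−1)) = 0.
Feasibility: ΣzᵢKᵢ = 1.7673, Σzᵢ/Kᵢ = 1.1648 — both > 1, two phases present.
Newton–Raphson from ψ = 0.31:
  ψ = 0.3100: g = 0.39906, g' = -0.7813 → ψ = 0.8208
  ψ = 0.8208: g = 0.04307, g' = -0.8642 → ψ = 0.8706
  ψ = 0.8706: g = -0.00286, g' = -0.9862 → ψ = 0.8677
Converged at ψ = 0.8677.

ψ = 0.8677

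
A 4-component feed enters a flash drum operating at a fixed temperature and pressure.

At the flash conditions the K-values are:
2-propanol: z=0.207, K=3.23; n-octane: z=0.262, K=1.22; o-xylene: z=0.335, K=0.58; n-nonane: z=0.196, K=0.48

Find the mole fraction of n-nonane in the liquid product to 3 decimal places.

Rachford–Rice: g(V/F) = Σ zᵢ(Kᵢ−1)/(1+V/F(Kᵢ−1)) = 0.
g(0) = ΣzᵢKᵢ − 1 = 0.277 and g(1) = 1 − Σzᵢ/Kᵢ = -0.265, so a root lies in (0, 1).
Newton iteration, V/F⁰ = 0.41:
  V/F = 0.410: g = -0.0055, g' = -0.463 → V/F = 0.398
Converged at V/F = 0.398.
Compositions from xᵢ = zᵢ/(1+V/F(Kᵢ−1)), yᵢ = Kᵢxᵢ:
  2-propanol: x = 0.110, y = 0.354
  n-octane: x = 0.241, y = 0.294
  o-xylene: x = 0.402, y = 0.233
  n-nonane: x = 0.247, y = 0.119

x_n-nonane = 0.247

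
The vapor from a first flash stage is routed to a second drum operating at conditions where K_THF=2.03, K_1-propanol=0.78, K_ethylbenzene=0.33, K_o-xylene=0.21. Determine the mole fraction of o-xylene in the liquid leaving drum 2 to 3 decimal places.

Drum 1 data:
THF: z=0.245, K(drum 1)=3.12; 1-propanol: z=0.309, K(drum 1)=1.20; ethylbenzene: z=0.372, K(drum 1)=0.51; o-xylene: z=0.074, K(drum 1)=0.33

Drum 1:
Material balance + equilibrium reduce to Σ zᵢ(Kᵢ−1)/(1+ψ₁(Kᵢ−1)) = 0.
Feasibility: ΣzᵢKᵢ = 1.349, Σzᵢ/Kᵢ = 1.290 — both > 1, two phases present.
Newton–Raphson from ψ₁ = 0.33:
  ψ₁ = 0.330: g = 0.0825, g' = -0.574 → ψ₁ = 0.474
  ψ₁ = 0.474: g = 0.0056, g' = -0.507 → ψ₁ = 0.485
Converged at ψ₁ = 0.485.
Drum-1 compositions:
  THF: x = 0.121, y = 0.377
  1-propanol: x = 0.282, y = 0.338
  ethylbenzene: x = 0.488, y = 0.249
  o-xylene: x = 0.110, y = 0.036
Drum-2 feed = drum-1 vapor: z₂ = (0.3770, 0.3380, 0.2488, 0.0362).
Drum 2:
Let ψ₂ = V/F and solve Σ zᵢ(Kᵢ−1)/(1+ψ₂(Kᵢ−1)) = 0.
Check two-phase: ΣzᵢKᵢ = 1.119 > 1 and Σzᵢ/Kᵢ = 1.545 > 1, so g(0) = 0.119 > 0 and g(1) = -0.545 < 0.
Iterate (Newton) starting at ψ₂ = 0.5:
  ψ₂ = 0.500: g = -0.1252, g' = -0.509 → ψ₂ = 0.254
  ψ₂ = 0.254: g = -0.0077, g' = -0.467 → ψ₂ = 0.238
Converged at ψ₂ = 0.238.
  THF: x = 0.303, y = 0.615
  1-propanol: x = 0.357, y = 0.278
  ethylbenzene: x = 0.296, y = 0.098
  o-xylene: x = 0.045, y = 0.009

x_o-xylene (drum 2) = 0.045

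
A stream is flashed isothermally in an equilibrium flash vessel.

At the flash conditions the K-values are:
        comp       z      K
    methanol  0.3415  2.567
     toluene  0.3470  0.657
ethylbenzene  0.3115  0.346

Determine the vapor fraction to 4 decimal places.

Newton iteration, ψ⁰ = 0.5:
  ψ = 0.5000: g = -0.14632, g' = -0.6173 → ψ = 0.2630
  ψ = 0.2630: g = 0.00212, g' = -0.6642 → ψ = 0.2662
Converged at ψ = 0.2662.

ψ = 0.2662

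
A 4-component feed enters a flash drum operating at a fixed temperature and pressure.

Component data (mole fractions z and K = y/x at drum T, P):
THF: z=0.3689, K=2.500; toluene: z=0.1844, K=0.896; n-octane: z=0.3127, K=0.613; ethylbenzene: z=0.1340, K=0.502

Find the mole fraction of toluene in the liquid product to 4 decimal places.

x_toluene = 0.1977

Newton iteration, ψ⁰ = 0.5:
  ψ = 0.5000: g = 0.05706, g' = -0.4042 → ψ = 0.6412
  ψ = 0.6412: g = 0.00253, g' = -0.3725 → ψ = 0.6480
Converged at ψ = 0.6480.
Compositions from xᵢ = zᵢ/(1+ψ(Kᵢ−1)), yᵢ = Kᵢxᵢ:
  THF: x = 0.1871, y = 0.4677
  toluene: x = 0.1977, y = 0.1772
  n-octane: x = 0.4174, y = 0.2558
  ethylbenzene: x = 0.1978, y = 0.0993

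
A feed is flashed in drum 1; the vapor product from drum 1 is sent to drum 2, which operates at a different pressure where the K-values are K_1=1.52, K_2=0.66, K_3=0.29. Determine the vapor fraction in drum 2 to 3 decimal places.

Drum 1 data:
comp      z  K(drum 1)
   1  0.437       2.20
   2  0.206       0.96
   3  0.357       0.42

V/F (drum 2) = 0.246

Drum 1:
Newton iteration, ψ₁⁰ = 0.5:
  ψ₁ = 0.500: g = 0.0277, g' = -0.484 → ψ₁ = 0.557
Converged at ψ₁ = 0.557.
Drum-1 compositions:
  1: x = 0.262, y = 0.576
  2: x = 0.211, y = 0.202
  3: x = 0.527, y = 0.222
Drum-2 feed = drum-1 vapor: z₂ = (0.5762, 0.2023, 0.2215).
Drum 2:
Newton–Raphson from ψ₂ = 0.5:
  ψ₂ = 0.500: g = -0.0889, g' = -0.400 → ψ₂ = 0.278
  ψ₂ = 0.278: g = -0.0101, g' = -0.321 → ψ₂ = 0.247
  ψ₂ = 0.247: g = -0.0001, g' = -0.314 → ψ₂ = 0.246
Converged at ψ₂ = 0.246.
  1: x = 0.511, y = 0.776
  2: x = 0.221, y = 0.146
  3: x = 0.268, y = 0.078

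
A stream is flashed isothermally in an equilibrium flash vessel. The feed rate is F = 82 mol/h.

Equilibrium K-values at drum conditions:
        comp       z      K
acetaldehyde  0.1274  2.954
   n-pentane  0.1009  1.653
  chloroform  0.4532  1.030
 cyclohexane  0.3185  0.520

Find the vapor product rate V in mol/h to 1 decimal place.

V = 37.4 mol/h

Let β = V/F and solve Σ zᵢ(Kᵢ−1)/(1+β(Kᵢ−1)) = 0.
Feasibility: ΣzᵢKᵢ = 1.1755, Σzᵢ/Kᵢ = 1.1567 — both > 1, two phases present.
Newton iteration, β⁰ = 0.5:
  β = 0.5000: g = -0.01217, g' = -0.2763 → β = 0.4559
  β = 0.4559: g = 0.00012, g' = -0.2822 → β = 0.4564
Converged at β = 0.4564.
Then V = β·F = 0.4564·82 = 37.4 mol/h and L = F − V = 44.6 mol/h.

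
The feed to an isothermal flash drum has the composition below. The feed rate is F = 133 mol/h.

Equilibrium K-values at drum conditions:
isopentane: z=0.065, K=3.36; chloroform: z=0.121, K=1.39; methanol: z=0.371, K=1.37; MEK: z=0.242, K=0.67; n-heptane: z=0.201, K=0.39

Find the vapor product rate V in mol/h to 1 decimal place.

V = 46.9 mol/h

Material balance + equilibrium reduce to Σ zᵢ(Kᵢ−1)/(1+V/F(Kᵢ−1)) = 0.
Check two-phase: ΣzᵢKᵢ = 1.135 > 1 and Σzᵢ/Kᵢ = 1.254 > 1, so g(0) = 0.135 > 0 and g(1) = -0.254 < 0.
Newton iteration, V/F⁰ = 0.5:
  V/F = 0.500: g = -0.0464, g' = -0.318 → V/F = 0.354
  V/F = 0.354: g = -0.0004, g' = -0.317 → V/F = 0.353
Converged at V/F = 0.353.
Then V = V/F·F = 0.3528·133 = 46.9 mol/h and L = F − V = 86.1 mol/h.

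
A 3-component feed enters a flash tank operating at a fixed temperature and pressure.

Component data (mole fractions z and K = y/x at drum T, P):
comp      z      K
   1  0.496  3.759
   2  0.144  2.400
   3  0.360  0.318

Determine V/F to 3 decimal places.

V/F = 0.785

Material balance + equilibrium reduce to Σ zᵢ(Kᵢ−1)/(1+V/F(Kᵢ−1)) = 0.
g(0) = ΣzᵢKᵢ − 1 = 1.325 and g(1) = 1 − Σzᵢ/Kᵢ = -0.324, so a root lies in (0, 1).
Newton–Raphson from V/F = 0.33:
  V/F = 0.330: g = 0.5374, g' = -1.445 → V/F = 0.702
  V/F = 0.702: g = 0.0968, g' = -1.126 → V/F = 0.788
  V/F = 0.788: g = -0.0035, g' = -1.221 → V/F = 0.785
Converged at V/F = 0.785.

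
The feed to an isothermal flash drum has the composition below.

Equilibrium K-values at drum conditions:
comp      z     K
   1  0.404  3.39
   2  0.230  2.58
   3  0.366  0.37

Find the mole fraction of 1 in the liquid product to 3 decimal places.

x_1 = 0.136

Material balance + equilibrium reduce to Σ zᵢ(Kᵢ−1)/(1+ψ(Kᵢ−1)) = 0.
g(0) = ΣzᵢKᵢ − 1 = 1.098 and g(1) = 1 − Σzᵢ/Kᵢ = -0.198, so a root lies in (0, 1).
Newton–Raphson from ψ = 0.42:
  ψ = 0.420: g = 0.3868, g' = -1.051 → ψ = 0.788
  ψ = 0.788: g = 0.0388, g' = -0.964 → ψ = 0.828
Converged at ψ = 0.828.
Compositions from xᵢ = zᵢ/(1+ψ(Kᵢ−1)), yᵢ = Kᵢxᵢ:
  1: x = 0.136, y = 0.460
  2: x = 0.100, y = 0.257
  3: x = 0.765, y = 0.283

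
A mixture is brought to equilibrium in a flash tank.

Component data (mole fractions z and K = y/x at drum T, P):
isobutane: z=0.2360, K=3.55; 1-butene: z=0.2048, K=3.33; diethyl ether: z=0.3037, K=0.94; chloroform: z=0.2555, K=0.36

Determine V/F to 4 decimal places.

V/F = 0.8139

Rachford–Rice: g(V/F) = Σ zᵢ(Kᵢ−1)/(1+V/F(Kᵢ−1)) = 0.
Check two-phase: ΣzᵢKᵢ = 1.8972 > 1 and Σzᵢ/Kᵢ = 1.1608 > 1, so g(0) = 0.8972 > 0 and g(1) = -0.1608 < 0.
Newton iteration, V/F⁰ = 0.7:
  V/F = 0.7000: g = 0.08220, g' = -0.7031 → V/F = 0.8169
  V/F = 0.8169: g = -0.00230, g' = -0.7542 → V/F = 0.8139
Converged at V/F = 0.8139.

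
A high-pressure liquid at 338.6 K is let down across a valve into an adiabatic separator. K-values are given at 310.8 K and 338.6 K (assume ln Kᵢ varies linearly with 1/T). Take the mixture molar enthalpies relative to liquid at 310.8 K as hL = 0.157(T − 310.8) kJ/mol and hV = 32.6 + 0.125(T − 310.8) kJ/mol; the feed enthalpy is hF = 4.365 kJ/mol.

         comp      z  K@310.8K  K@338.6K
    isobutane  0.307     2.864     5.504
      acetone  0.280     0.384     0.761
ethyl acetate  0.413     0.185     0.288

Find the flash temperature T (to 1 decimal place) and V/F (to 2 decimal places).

Adiabatic flash: solve Rachford–Rice at each trial T, then check hF = ψ·hV(T) + (1−ψ)·hL(T).
  T = 310.8 K: K = (2.864, 0.384, 0.185), RR gives ψ = 0.046, H_out = 1.496 kJ/mol
  T = 338.6 K: K = (5.504, 0.761, 0.288), RR gives ψ = 0.407, H_out = 17.268 kJ/mol
  T = 324.7 K: K = (4.026, 0.549, 0.233), RR gives ψ = 0.246, H_out = 10.091 kJ/mol
  T = 317.8 K: K = (3.413, 0.461, 0.208), RR gives ψ = 0.156, H_out = 6.160 kJ/mol
  T = 314.3 K: K = (3.129, 0.421, 0.196), RR gives ψ = 0.104, H_out = 3.944 kJ/mol
  T = 316.1 K: K = (3.273, 0.442, 0.203), RR gives ψ = 0.132, H_out = 5.108 kJ/mol
  T = 315.2 K: K = (3.200, 0.431, 0.199), RR gives ψ = 0.118, H_out = 4.533 kJ/mol
Linear interpolation between T = 314.3 (H_out = 3.944) and T = 315.2 (H_out = 4.533) on hF = 4.365 gives T ≈ 314.9 K, at which ψ = 0.11.

T = 314.9 K, V/F = 0.11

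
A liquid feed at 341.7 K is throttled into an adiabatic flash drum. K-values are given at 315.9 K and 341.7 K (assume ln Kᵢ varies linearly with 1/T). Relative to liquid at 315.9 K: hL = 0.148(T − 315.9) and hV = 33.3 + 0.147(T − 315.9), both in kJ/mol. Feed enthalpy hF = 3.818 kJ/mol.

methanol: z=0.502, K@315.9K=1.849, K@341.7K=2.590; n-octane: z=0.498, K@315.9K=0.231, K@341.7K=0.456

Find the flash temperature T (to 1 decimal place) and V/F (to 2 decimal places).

Adiabatic flash: solve Rachford–Rice at each trial T, then check hF = ψ·hV(T) + (1−ψ)·hL(T).
  T = 315.9 K: K = (1.849, 0.231), RR gives ψ = 0.066, H_out = 2.205 kJ/mol
  T = 341.7 K: K = (2.590, 0.456), RR gives ψ = 0.610, H_out = 24.102 kJ/mol
  T = 328.8 K: K = (2.203, 0.329), RR gives ψ = 0.334, H_out = 13.028 kJ/mol
  T = 322.4 K: K = (2.023, 0.277), RR gives ψ = 0.208, H_out = 7.873 kJ/mol
  T = 319.1 K: K = (1.934, 0.253), RR gives ψ = 0.138, H_out = 5.085 kJ/mol
  T = 317.5 K: K = (1.891, 0.242), RR gives ψ = 0.103, H_out = 3.671 kJ/mol
Linear interpolation between T = 317.5 (H_out = 3.671) and T = 319.1 (H_out = 5.085) on hF = 3.818 gives T ≈ 317.7 K, at which ψ = 0.11.

T = 317.7 K, V/F = 0.11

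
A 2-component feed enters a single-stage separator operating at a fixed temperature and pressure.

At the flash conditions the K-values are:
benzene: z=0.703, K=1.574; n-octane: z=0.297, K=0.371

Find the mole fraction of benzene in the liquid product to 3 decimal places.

Iterate (Newton) starting at ψ = 0.5:
  ψ = 0.500: g = 0.0410, g' = -0.390 → ψ = 0.605
  ψ = 0.605: g = -0.0022, g' = -0.434 → ψ = 0.600
Converged at ψ = 0.600.
Compositions from xᵢ = zᵢ/(1+ψ(Kᵢ−1)), yᵢ = Kᵢxᵢ:
  benzene: x = 0.523, y = 0.823
  n-octane: x = 0.477, y = 0.177

x_benzene = 0.523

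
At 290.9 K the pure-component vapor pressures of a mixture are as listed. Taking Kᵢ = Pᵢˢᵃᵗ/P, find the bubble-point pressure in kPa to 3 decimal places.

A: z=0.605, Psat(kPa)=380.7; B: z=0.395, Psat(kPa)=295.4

At the bubble point ψ → 0, so ΣzᵢKᵢ = 1 with Kᵢ = Pᵢˢᵃᵗ/P ⇒ P = ΣzᵢPᵢˢᵃᵗ.
P = 0.605·380.7 + 0.395·295.4 = 347.006 kPa

Pbub = 347.006 kPa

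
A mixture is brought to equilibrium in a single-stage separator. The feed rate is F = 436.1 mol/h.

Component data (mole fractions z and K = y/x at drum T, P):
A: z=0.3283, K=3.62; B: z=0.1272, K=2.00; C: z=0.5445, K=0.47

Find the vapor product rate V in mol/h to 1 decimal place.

V = 256.1 mol/h

Iterate (Newton) starting at ψ = 0.38:
  ψ = 0.3800: g = 0.16183, g' = -0.8725 → ψ = 0.5655
  ψ = 0.5655: g = 0.01578, g' = -0.7297 → ψ = 0.5871
  ψ = 0.5871: g = 0.00008, g' = -0.7226 → ψ = 0.5872
Converged at ψ = 0.5872.
Then V = ψ·F = 0.5872·436.1 = 256.1 mol/h and L = F − V = 180.0 mol/h.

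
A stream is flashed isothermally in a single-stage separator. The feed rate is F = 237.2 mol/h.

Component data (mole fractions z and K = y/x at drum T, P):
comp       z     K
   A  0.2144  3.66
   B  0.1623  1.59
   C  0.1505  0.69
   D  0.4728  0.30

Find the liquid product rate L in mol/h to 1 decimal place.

Rachford–Rice: g(β) = Σ zᵢ(Kᵢ−1)/(1+β(Kᵢ−1)) = 0.
Feasibility: ΣzᵢKᵢ = 1.2884, Σzᵢ/Kᵢ = 1.9548 — both > 1, two phases present.
Newton iteration, β⁰ = 0.5:
  β = 0.5000: g = -0.24567, g' = -0.8817 → β = 0.2214
  β = 0.2214: g = 0.00190, g' = -0.9862 → β = 0.2233
Converged at β = 0.2233.
Then V = β·F = 0.2233·237.2 = 53.0 mol/h and L = F − V = 184.2 mol/h.

L = 184.2 mol/h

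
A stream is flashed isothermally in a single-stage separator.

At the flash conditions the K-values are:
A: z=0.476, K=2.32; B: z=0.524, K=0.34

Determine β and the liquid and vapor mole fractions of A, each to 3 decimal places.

β = 0.324, x_A = 0.333, y_A = 0.773

Newton–Raphson from β = 0.5:
  β = 0.500: g = -0.1377, g' = -0.809 → β = 0.330
  β = 0.330: g = -0.0044, g' = -0.776 → β = 0.324
Converged at β = 0.324.
Compositions from xᵢ = zᵢ/(1+β(Kᵢ−1)), yᵢ = Kᵢxᵢ:
  A: x = 0.333, y = 0.773
  B: x = 0.667, y = 0.227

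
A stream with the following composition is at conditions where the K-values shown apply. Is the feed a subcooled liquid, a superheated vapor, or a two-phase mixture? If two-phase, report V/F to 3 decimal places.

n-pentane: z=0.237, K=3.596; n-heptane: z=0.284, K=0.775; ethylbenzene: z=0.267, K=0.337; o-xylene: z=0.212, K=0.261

two-phase, V/F = 0.153

ΣzᵢKᵢ = 1.218; Σzᵢ/Kᵢ = 2.037.
Both exceed 1, so a two-phase solution exists.
Rachford–Rice: g(ψ) = Σ zᵢ(Kᵢ−1)/(1+ψ(Kᵢ−1)) = 0.
Newton–Raphson from ψ = 0.5:
  ψ = 0.500: g = -0.3176, g' = -0.875 → ψ = 0.137
  ψ = 0.137: g = 0.0190, g' = -1.170 → ψ = 0.153
Converged at ψ = 0.153.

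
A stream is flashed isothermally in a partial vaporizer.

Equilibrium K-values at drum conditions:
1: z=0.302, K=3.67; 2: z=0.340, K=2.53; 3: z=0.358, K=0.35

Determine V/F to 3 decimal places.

V/F = 0.806

Material balance + equilibrium reduce to Σ zᵢ(Kᵢ−1)/(1+V/F(Kᵢ−1)) = 0.
Check two-phase: ΣzᵢKᵢ = 2.094 > 1 and Σzᵢ/Kᵢ = 1.240 > 1, so g(0) = 1.094 > 0 and g(1) = -0.240 < 0.
Iterate (Newton) starting at V/F = 0.39:
  V/F = 0.390: g = 0.4091, g' = -1.100 → V/F = 0.762
  V/F = 0.762: g = 0.0450, g' = -0.997 → V/F = 0.807
  V/F = 0.807: g = -0.0010, g' = -1.045 → V/F = 0.806
Converged at V/F = 0.806.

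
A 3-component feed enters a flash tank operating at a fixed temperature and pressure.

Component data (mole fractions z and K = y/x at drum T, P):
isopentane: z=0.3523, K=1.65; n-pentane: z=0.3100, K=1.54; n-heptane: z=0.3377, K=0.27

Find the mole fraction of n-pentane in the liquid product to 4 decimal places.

Rachford–Rice: g(ψ) = Σ zᵢ(Kᵢ−1)/(1+ψ(Kᵢ−1)) = 0.
Check two-phase: ΣzᵢKᵢ = 1.1499 > 1 and Σzᵢ/Kᵢ = 1.6656 > 1, so g(0) = 0.1499 > 0 and g(1) = -0.6656 < 0.
Newton–Raphson from ψ = 0.5:
  ψ = 0.5000: g = -0.08358, g' = -0.5871 → ψ = 0.3576
  ψ = 0.3576: g = -0.00752, g' = -0.4911 → ψ = 0.3423
  ψ = 0.3423: g = -0.00006, g' = -0.4838 → ψ = 0.3422
Converged at ψ = 0.3422.
Compositions from xᵢ = zᵢ/(1+ψ(Kᵢ−1)), yᵢ = Kᵢxᵢ:
  isopentane: x = 0.2882, y = 0.4755
  n-pentane: x = 0.2616, y = 0.4029
  n-heptane: x = 0.4502, y = 0.1215

x_n-pentane = 0.2616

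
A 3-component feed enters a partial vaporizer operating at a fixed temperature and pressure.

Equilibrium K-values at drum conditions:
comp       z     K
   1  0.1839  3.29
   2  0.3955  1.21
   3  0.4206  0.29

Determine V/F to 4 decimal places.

Material balance + equilibrium reduce to Σ zᵢ(Kᵢ−1)/(1+V/F(Kᵢ−1)) = 0.
g(0) = ΣzᵢKᵢ − 1 = 0.2056 and g(1) = 1 − Σzᵢ/Kᵢ = -0.8331, so a root lies in (0, 1).
Iterate (Newton) starting at V/F = 0.58:
  V/F = 0.5800: g = -0.25277, g' = -0.8046 → V/F = 0.2658
  V/F = 0.2658: g = -0.02767, g' = -0.7104 → V/F = 0.2269
  V/F = 0.2269: g = 0.00044, g' = -0.7348 → V/F = 0.2275
Converged at V/F = 0.2275.

V/F = 0.2275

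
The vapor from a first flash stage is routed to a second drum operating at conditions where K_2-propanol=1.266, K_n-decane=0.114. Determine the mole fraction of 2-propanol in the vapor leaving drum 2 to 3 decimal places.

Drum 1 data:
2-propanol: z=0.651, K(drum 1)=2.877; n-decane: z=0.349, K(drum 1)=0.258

y_2-propanol (drum 2) = 0.974

Drum 1:
Binary case is linear: z₁(K₁−1)(1+ψ₁(K₂−1)) + z₂(K₂−1)(1+ψ₁(K₁−1)) = 0
⇒ ψ₁ = [z₁(K₁−1)+z₂(K₂−1)] / [−(K₁−1)(K₂−1)] = 0.9630/1.3927 = 0.691
Drum-1 compositions:
  2-propanol: x = 0.283, y = 0.815
  n-decane: x = 0.717, y = 0.185
Drum-2 feed = drum-1 vapor: z₂ = (0.8151, 0.1849).
Drum 2:
Newton–Raphson from ψ₂ = 0.41:
  ψ₂ = 0.410: g = -0.0618, g' = -0.405 → ψ₂ = 0.257
  ψ₂ = 0.257: g = -0.0093, g' = -0.294 → ψ₂ = 0.226
  ψ₂ = 0.226: g = -0.0003, g' = -0.278 → ψ₂ = 0.225
Converged at ψ₂ = 0.225.
  2-propanol: x = 0.769, y = 0.974
  n-decane: x = 0.231, y = 0.026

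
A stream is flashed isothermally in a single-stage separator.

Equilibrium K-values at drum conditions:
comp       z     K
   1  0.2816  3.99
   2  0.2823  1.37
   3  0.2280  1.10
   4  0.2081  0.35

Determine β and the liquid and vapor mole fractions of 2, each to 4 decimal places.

Let β = V/F and solve Σ zᵢ(Kᵢ−1)/(1+β(Kᵢ−1)) = 0.
g(0) = ΣzᵢKᵢ − 1 = 0.8340 and g(1) = 1 − Σzᵢ/Kᵢ = -0.0785, so a root lies in (0, 1).
Newton–Raphson from β = 0.43:
  β = 0.4300: g = 0.29261, g' = -0.6821 → β = 0.8590
  β = 0.8590: g = 0.02996, g' = -0.6726 → β = 0.9035
  β = 0.9035: g = -0.00108, g' = -0.7235 → β = 0.9020
Converged at β = 0.9020.
Compositions from xᵢ = zᵢ/(1+β(Kᵢ−1)), yᵢ = Kᵢxᵢ:
  1: x = 0.0762, y = 0.3039
  2: x = 0.2117, y = 0.2900
  3: x = 0.2091, y = 0.2300
  4: x = 0.5030, y = 0.1761

β = 0.9020, x_2 = 0.2117, y_2 = 0.2900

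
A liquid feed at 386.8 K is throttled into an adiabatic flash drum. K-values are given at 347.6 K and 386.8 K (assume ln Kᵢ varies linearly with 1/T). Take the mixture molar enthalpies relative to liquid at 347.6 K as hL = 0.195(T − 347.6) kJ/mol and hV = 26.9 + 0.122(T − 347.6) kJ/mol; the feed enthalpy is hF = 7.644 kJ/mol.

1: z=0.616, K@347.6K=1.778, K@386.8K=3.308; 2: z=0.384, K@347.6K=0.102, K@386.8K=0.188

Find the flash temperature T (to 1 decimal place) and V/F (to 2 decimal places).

T = 351.2 K, V/F = 0.26

Adiabatic flash: solve Rachford–Rice at each trial T, then check hF = ψ·hV(T) + (1−ψ)·hL(T).
  T = 347.6 K: K = (1.778, 0.102), RR gives ψ = 0.192, H_out = 5.175 kJ/mol
  T = 386.8 K: K = (3.308, 0.188), RR gives ψ = 0.592, H_out = 21.881 kJ/mol
  T = 367.2 K: K = (2.466, 0.141), RR gives ψ = 0.455, H_out = 15.409 kJ/mol
  T = 357.4 K: K = (2.103, 0.120), RR gives ψ = 0.352, H_out = 11.133 kJ/mol
  T = 352.5 K: K = (1.936, 0.111), RR gives ψ = 0.283, H_out = 8.457 kJ/mol
  T = 350.1 K: K = (1.858, 0.106), RR gives ψ = 0.242, H_out = 6.943 kJ/mol
Linear interpolation between T = 350.1 (H_out = 6.943) and T = 352.5 (H_out = 8.457) on hF = 7.644 gives T ≈ 351.2 K, at which ψ = 0.26.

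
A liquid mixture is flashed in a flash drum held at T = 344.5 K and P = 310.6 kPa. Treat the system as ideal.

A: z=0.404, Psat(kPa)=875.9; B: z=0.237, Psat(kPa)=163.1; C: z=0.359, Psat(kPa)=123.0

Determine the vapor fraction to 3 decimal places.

Raoult's law: Kᵢ = Pᵢˢᵃᵗ/P = Pᵢˢᵃᵗ/310.6.
  K_A = 875.9/310.6 = 2.82003, K_B = 163.1/310.6 = 0.52511, K_C = 123.0/310.6 = 0.39601
Newton iteration, ψ⁰ = 0.5:
  ψ = 0.500: g = -0.0733, g' = -0.728 → ψ = 0.399
  ψ = 0.399: g = 0.0012, g' = -0.758 → ψ = 0.401
Converged at ψ = 0.401.

ψ = 0.401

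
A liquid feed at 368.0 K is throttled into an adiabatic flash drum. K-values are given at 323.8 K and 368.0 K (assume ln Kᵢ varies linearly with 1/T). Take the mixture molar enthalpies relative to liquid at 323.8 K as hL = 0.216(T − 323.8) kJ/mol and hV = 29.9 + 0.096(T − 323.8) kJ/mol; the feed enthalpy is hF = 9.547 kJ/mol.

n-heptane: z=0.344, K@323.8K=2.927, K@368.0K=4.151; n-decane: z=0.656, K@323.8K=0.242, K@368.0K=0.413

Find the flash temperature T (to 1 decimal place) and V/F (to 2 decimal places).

Adiabatic flash: solve Rachford–Rice at each trial T, then check hF = ψ·hV(T) + (1−ψ)·hL(T).
  T = 323.8 K: K = (2.927, 0.242), RR gives ψ = 0.113, H_out = 3.391 kJ/mol
  T = 368.0 K: K = (4.151, 0.413), RR gives ψ = 0.378, H_out = 18.841 kJ/mol
  T = 345.9 K: K = (3.525, 0.322), RR gives ψ = 0.247, H_out = 11.510 kJ/mol
  T = 334.9 K: K = (3.223, 0.280), RR gives ψ = 0.183, H_out = 7.626 kJ/mol
  T = 340.4 K: K = (3.373, 0.301), RR gives ψ = 0.215, H_out = 9.599 kJ/mol
  T = 337.6 K: K = (3.297, 0.290), RR gives ψ = 0.199, H_out = 8.603 kJ/mol
  T = 339.0 K: K = (3.335, 0.295), RR gives ψ = 0.207, H_out = 9.103 kJ/mol
Linear interpolation between T = 339.0 (H_out = 9.103) and T = 340.4 (H_out = 9.599) on hF = 9.547 gives T ≈ 340.3 K, at which ψ = 0.21.

T = 340.3 K, V/F = 0.21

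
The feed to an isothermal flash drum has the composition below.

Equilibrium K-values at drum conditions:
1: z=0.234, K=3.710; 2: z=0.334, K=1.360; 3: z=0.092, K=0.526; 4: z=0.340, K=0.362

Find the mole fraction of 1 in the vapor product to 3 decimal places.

y_1 = 0.371

Rachford–Rice: g(ψ) = Σ zᵢ(Kᵢ−1)/(1+ψ(Kᵢ−1)) = 0.
g(0) = ΣzᵢKᵢ − 1 = 0.494 and g(1) = 1 − Σzᵢ/Kᵢ = -0.423, so a root lies in (0, 1).
Iterate (Newton) starting at ψ = 0.58:
  ψ = 0.580: g = -0.0584, g' = -0.677 → ψ = 0.494
  ψ = 0.494: g = -0.0003, g' = -0.676 → ψ = 0.493
Converged at ψ = 0.493.
Compositions from xᵢ = zᵢ/(1+ψ(Kᵢ−1)), yᵢ = Kᵢxᵢ:
  1: x = 0.100, y = 0.371
  2: x = 0.284, y = 0.386
  3: x = 0.120, y = 0.063
  4: x = 0.496, y = 0.180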